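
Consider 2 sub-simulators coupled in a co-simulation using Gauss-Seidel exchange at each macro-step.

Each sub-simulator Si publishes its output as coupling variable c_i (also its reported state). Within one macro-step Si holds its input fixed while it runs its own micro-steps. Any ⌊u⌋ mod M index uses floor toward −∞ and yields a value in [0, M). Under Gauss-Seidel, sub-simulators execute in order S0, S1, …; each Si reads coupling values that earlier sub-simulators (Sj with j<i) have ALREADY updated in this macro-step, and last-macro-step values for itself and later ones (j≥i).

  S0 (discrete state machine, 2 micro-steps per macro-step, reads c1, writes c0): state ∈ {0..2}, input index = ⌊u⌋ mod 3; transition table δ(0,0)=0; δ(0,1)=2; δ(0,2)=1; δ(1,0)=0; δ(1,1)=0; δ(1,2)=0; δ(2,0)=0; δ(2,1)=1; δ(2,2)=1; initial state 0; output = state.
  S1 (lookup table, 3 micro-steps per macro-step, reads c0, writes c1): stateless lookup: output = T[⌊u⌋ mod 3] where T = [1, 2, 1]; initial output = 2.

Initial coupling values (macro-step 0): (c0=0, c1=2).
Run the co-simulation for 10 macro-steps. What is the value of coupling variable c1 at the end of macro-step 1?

c1 at macro-step 1 = 1

macro 1: S0 reads c1=2 → after 2×micro: 0; S1 reads c0=0 → after 3×micro: 1 ⇒ (c0=0, c1=1)
macro 2: S0 reads c1=1 → after 2×micro: 1; S1 reads c0=1 → after 3×micro: 2 ⇒ (c0=1, c1=2)
macro 3: S0 reads c1=2 → after 2×micro: 1; S1 reads c0=1 → after 3×micro: 2 ⇒ (c0=1, c1=2)
macro 4: S0 reads c1=2 → after 2×micro: 1; S1 reads c0=1 → after 3×micro: 2 ⇒ (c0=1, c1=2)
macro 5: S0 reads c1=2 → after 2×micro: 1; S1 reads c0=1 → after 3×micro: 2 ⇒ (c0=1, c1=2)
macro 6: S0 reads c1=2 → after 2×micro: 1; S1 reads c0=1 → after 3×micro: 2 ⇒ (c0=1, c1=2)
macro 7: S0 reads c1=2 → after 2×micro: 1; S1 reads c0=1 → after 3×micro: 2 ⇒ (c0=1, c1=2)
macro 8: S0 reads c1=2 → after 2×micro: 1; S1 reads c0=1 → after 3×micro: 2 ⇒ (c0=1, c1=2)
macro 9: S0 reads c1=2 → after 2×micro: 1; S1 reads c0=1 → after 3×micro: 2 ⇒ (c0=1, c1=2)
macro 10: S0 reads c1=2 → after 2×micro: 1; S1 reads c0=1 → after 3×micro: 2 ⇒ (c0=1, c1=2)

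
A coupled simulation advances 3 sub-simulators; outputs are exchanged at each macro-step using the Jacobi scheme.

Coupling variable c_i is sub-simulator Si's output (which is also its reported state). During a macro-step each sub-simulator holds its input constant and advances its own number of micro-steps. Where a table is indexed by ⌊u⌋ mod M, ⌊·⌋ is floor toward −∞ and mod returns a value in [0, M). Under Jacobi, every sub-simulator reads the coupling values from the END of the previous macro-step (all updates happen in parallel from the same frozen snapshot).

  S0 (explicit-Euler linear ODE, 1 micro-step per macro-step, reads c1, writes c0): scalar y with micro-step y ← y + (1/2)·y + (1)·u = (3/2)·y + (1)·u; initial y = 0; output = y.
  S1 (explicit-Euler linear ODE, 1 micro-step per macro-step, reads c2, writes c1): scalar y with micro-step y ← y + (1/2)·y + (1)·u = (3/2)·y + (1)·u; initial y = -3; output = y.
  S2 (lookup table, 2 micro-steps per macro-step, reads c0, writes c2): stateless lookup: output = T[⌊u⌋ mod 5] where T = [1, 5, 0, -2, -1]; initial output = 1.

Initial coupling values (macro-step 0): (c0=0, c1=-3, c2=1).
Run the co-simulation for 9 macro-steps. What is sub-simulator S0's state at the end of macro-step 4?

macro 1: S0 reads c1=-3 → after 1×micro: -3; S1 reads c2=1 → after 1×micro: -7/2; S2 reads c0=0 → after 2×micro: 1 ⇒ (c0=-3, c1=-7/2, c2=1)
macro 2: S0 reads c1=-7/2 → after 1×micro: -8; S1 reads c2=1 → after 1×micro: -17/4; S2 reads c0=-3 → after 2×micro: 0 ⇒ (c0=-8, c1=-17/4, c2=0)
macro 3: S0 reads c1=-17/4 → after 1×micro: -65/4; S1 reads c2=0 → after 1×micro: -51/8; S2 reads c0=-8 → after 2×micro: 0 ⇒ (c0=-65/4, c1=-51/8, c2=0)
macro 4: S0 reads c1=-51/8 → after 1×micro: -123/4; S1 reads c2=0 → after 1×micro: -153/16; S2 reads c0=-65/4 → after 2×micro: -2 ⇒ (c0=-123/4, c1=-153/16, c2=-2)
macro 5: S0 reads c1=-153/16 → after 1×micro: -891/16; S1 reads c2=-2 → after 1×micro: -523/32; S2 reads c0=-123/4 → after 2×micro: -1 ⇒ (c0=-891/16, c1=-523/32, c2=-1)
macro 6: S0 reads c1=-523/32 → after 1×micro: -799/8; S1 reads c2=-1 → after 1×micro: -1633/64; S2 reads c0=-891/16 → after 2×micro: -1 ⇒ (c0=-799/8, c1=-1633/64, c2=-1)
macro 7: S0 reads c1=-1633/64 → after 1×micro: -11221/64; S1 reads c2=-1 → after 1×micro: -5027/128; S2 reads c0=-799/8 → after 2×micro: 1 ⇒ (c0=-11221/64, c1=-5027/128, c2=1)
macro 8: S0 reads c1=-5027/128 → after 1×micro: -19345/64; S1 reads c2=1 → after 1×micro: -14825/256; S2 reads c0=-11221/64 → after 2×micro: -1 ⇒ (c0=-19345/64, c1=-14825/256, c2=-1)
macro 9: S0 reads c1=-14825/256 → after 1×micro: -130895/256; S1 reads c2=-1 → after 1×micro: -44987/512; S2 reads c0=-19345/64 → after 2×micro: 0 ⇒ (c0=-130895/256, c1=-44987/512, c2=0)

S0 state at macro-step 4 = -123/4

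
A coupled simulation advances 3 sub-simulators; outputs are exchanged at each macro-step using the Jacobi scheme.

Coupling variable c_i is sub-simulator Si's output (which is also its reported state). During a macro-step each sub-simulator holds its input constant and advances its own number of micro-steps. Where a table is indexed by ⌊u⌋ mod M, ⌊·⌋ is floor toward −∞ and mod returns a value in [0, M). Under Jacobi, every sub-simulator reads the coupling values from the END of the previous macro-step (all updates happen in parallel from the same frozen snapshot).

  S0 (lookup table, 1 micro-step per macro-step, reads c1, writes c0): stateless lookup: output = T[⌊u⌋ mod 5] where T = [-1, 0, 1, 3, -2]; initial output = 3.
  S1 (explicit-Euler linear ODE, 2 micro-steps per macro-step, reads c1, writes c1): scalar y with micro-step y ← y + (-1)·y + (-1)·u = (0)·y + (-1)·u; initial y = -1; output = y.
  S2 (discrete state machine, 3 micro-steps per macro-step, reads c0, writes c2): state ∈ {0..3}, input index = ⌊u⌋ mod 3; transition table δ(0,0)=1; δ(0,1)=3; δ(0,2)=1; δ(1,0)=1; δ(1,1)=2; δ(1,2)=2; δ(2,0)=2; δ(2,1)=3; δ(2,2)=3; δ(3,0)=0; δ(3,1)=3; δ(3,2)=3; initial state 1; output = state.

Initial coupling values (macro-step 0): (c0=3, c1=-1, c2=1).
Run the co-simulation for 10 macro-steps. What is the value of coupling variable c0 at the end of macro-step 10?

c0 at macro-step 10 = 0

macro 1: S0 reads c1=-1 → after 1×micro: -2; S1 reads c1=-1 → after 2×micro: 1; S2 reads c0=3 → after 3×micro: 1 ⇒ (c0=-2, c1=1, c2=1)
macro 2: S0 reads c1=1 → after 1×micro: 0; S1 reads c1=1 → after 2×micro: -1; S2 reads c0=-2 → after 3×micro: 3 ⇒ (c0=0, c1=-1, c2=3)
macro 3: S0 reads c1=-1 → after 1×micro: -2; S1 reads c1=-1 → after 2×micro: 1; S2 reads c0=0 → after 3×micro: 1 ⇒ (c0=-2, c1=1, c2=1)
macro 4: S0 reads c1=1 → after 1×micro: 0; S1 reads c1=1 → after 2×micro: -1; S2 reads c0=-2 → after 3×micro: 3 ⇒ (c0=0, c1=-1, c2=3)
macro 5: S0 reads c1=-1 → after 1×micro: -2; S1 reads c1=-1 → after 2×micro: 1; S2 reads c0=0 → after 3×micro: 1 ⇒ (c0=-2, c1=1, c2=1)
macro 6: S0 reads c1=1 → after 1×micro: 0; S1 reads c1=1 → after 2×micro: -1; S2 reads c0=-2 → after 3×micro: 3 ⇒ (c0=0, c1=-1, c2=3)
macro 7: S0 reads c1=-1 → after 1×micro: -2; S1 reads c1=-1 → after 2×micro: 1; S2 reads c0=0 → after 3×micro: 1 ⇒ (c0=-2, c1=1, c2=1)
macro 8: S0 reads c1=1 → after 1×micro: 0; S1 reads c1=1 → after 2×micro: -1; S2 reads c0=-2 → after 3×micro: 3 ⇒ (c0=0, c1=-1, c2=3)
macro 9: S0 reads c1=-1 → after 1×micro: -2; S1 reads c1=-1 → after 2×micro: 1; S2 reads c0=0 → after 3×micro: 1 ⇒ (c0=-2, c1=1, c2=1)
macro 10: S0 reads c1=1 → after 1×micro: 0; S1 reads c1=1 → after 2×micro: -1; S2 reads c0=-2 → after 3×micro: 3 ⇒ (c0=0, c1=-1, c2=3)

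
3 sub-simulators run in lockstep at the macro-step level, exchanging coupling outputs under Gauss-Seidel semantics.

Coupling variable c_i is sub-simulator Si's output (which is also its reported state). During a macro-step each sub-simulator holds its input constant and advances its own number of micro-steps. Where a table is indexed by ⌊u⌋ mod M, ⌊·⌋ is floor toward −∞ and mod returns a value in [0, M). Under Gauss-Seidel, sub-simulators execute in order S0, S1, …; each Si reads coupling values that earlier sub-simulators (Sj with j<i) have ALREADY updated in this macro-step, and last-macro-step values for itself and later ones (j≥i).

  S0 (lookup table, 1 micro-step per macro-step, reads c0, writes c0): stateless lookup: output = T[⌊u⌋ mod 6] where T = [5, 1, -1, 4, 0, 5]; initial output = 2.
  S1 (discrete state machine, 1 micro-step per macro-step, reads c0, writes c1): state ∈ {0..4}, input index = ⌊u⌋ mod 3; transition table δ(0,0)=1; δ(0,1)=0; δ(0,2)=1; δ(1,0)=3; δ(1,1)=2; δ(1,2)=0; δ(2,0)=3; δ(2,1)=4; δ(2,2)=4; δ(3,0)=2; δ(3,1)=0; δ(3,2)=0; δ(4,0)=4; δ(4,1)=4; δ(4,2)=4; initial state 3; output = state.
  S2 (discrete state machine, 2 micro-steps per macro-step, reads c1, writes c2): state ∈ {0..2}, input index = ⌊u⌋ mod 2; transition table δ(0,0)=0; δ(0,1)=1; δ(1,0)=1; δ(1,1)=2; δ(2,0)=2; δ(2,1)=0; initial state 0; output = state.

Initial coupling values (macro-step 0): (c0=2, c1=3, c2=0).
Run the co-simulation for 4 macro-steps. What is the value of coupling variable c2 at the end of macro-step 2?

c2 at macro-step 2 = 2

macro 1: S0 reads c0=2 → after 1×micro: -1; S1 reads c0=-1 → after 1×micro: 0; S2 reads c1=0 → after 2×micro: 0 ⇒ (c0=-1, c1=0, c2=0)
macro 2: S0 reads c0=-1 → after 1×micro: 5; S1 reads c0=5 → after 1×micro: 1; S2 reads c1=1 → after 2×micro: 2 ⇒ (c0=5, c1=1, c2=2)
macro 3: S0 reads c0=5 → after 1×micro: 5; S1 reads c0=5 → after 1×micro: 0; S2 reads c1=0 → after 2×micro: 2 ⇒ (c0=5, c1=0, c2=2)
macro 4: S0 reads c0=5 → after 1×micro: 5; S1 reads c0=5 → after 1×micro: 1; S2 reads c1=1 → after 2×micro: 1 ⇒ (c0=5, c1=1, c2=1)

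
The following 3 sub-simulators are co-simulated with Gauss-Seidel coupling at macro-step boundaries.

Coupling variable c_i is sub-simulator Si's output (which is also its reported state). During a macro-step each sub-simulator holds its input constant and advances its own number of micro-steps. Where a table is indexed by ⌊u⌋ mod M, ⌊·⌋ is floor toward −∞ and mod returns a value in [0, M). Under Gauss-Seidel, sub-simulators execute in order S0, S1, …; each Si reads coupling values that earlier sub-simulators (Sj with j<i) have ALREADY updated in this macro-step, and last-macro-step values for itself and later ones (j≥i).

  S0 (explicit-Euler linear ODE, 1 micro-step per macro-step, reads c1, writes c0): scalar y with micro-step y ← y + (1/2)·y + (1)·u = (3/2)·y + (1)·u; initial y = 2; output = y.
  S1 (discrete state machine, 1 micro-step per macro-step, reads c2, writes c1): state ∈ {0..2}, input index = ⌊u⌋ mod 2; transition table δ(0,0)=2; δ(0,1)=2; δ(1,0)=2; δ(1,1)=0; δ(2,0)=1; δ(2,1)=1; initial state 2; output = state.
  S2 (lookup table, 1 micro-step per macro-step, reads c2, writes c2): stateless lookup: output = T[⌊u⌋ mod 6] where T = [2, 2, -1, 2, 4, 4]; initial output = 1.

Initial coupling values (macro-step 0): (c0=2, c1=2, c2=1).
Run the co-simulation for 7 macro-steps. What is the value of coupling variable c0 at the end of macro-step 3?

macro 1: S0 reads c1=2 → after 1×micro: 5; S1 reads c2=1 → after 1×micro: 1; S2 reads c2=1 → after 1×micro: 2 ⇒ (c0=5, c1=1, c2=2)
macro 2: S0 reads c1=1 → after 1×micro: 17/2; S1 reads c2=2 → after 1×micro: 2; S2 reads c2=2 → after 1×micro: -1 ⇒ (c0=17/2, c1=2, c2=-1)
macro 3: S0 reads c1=2 → after 1×micro: 59/4; S1 reads c2=-1 → after 1×micro: 1; S2 reads c2=-1 → after 1×micro: 4 ⇒ (c0=59/4, c1=1, c2=4)
macro 4: S0 reads c1=1 → after 1×micro: 185/8; S1 reads c2=4 → after 1×micro: 2; S2 reads c2=4 → after 1×micro: 4 ⇒ (c0=185/8, c1=2, c2=4)
macro 5: S0 reads c1=2 → after 1×micro: 587/16; S1 reads c2=4 → after 1×micro: 1; S2 reads c2=4 → after 1×micro: 4 ⇒ (c0=587/16, c1=1, c2=4)
macro 6: S0 reads c1=1 → after 1×micro: 1793/32; S1 reads c2=4 → after 1×micro: 2; S2 reads c2=4 → after 1×micro: 4 ⇒ (c0=1793/32, c1=2, c2=4)
macro 7: S0 reads c1=2 → after 1×micro: 5507/64; S1 reads c2=4 → after 1×micro: 1; S2 reads c2=4 → after 1×micro: 4 ⇒ (c0=5507/64, c1=1, c2=4)

c0 at macro-step 3 = 59/4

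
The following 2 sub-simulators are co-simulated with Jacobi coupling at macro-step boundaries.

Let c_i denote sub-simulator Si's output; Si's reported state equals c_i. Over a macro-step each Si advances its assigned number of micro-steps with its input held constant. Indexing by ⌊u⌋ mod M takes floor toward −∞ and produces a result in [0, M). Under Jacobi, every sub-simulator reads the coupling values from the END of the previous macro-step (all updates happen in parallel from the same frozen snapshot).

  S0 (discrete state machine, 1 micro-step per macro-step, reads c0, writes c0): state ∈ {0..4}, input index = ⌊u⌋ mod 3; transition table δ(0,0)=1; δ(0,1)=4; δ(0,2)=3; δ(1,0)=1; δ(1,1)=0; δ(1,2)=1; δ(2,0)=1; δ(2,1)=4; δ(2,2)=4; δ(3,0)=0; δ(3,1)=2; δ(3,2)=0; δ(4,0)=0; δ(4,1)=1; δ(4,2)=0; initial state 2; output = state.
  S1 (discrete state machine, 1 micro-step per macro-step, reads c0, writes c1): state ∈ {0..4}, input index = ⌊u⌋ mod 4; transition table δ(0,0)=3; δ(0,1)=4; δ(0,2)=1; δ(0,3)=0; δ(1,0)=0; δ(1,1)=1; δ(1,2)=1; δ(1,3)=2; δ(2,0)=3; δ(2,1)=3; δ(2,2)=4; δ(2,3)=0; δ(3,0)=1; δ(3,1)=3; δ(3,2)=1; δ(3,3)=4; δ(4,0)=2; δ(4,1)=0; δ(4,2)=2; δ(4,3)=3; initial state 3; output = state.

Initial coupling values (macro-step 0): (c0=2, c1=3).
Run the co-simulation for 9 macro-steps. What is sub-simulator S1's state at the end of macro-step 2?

S1 state at macro-step 2 = 0

macro 1: S0 reads c0=2 → after 1×micro: 4; S1 reads c0=2 → after 1×micro: 1 ⇒ (c0=4, c1=1)
macro 2: S0 reads c0=4 → after 1×micro: 1; S1 reads c0=4 → after 1×micro: 0 ⇒ (c0=1, c1=0)
macro 3: S0 reads c0=1 → after 1×micro: 0; S1 reads c0=1 → after 1×micro: 4 ⇒ (c0=0, c1=4)
macro 4: S0 reads c0=0 → after 1×micro: 1; S1 reads c0=0 → after 1×micro: 2 ⇒ (c0=1, c1=2)
macro 5: S0 reads c0=1 → after 1×micro: 0; S1 reads c0=1 → after 1×micro: 3 ⇒ (c0=0, c1=3)
macro 6: S0 reads c0=0 → after 1×micro: 1; S1 reads c0=0 → after 1×micro: 1 ⇒ (c0=1, c1=1)
macro 7: S0 reads c0=1 → after 1×micro: 0; S1 reads c0=1 → after 1×micro: 1 ⇒ (c0=0, c1=1)
macro 8: S0 reads c0=0 → after 1×micro: 1; S1 reads c0=0 → after 1×micro: 0 ⇒ (c0=1, c1=0)
macro 9: S0 reads c0=1 → after 1×micro: 0; S1 reads c0=1 → after 1×micro: 4 ⇒ (c0=0, c1=4)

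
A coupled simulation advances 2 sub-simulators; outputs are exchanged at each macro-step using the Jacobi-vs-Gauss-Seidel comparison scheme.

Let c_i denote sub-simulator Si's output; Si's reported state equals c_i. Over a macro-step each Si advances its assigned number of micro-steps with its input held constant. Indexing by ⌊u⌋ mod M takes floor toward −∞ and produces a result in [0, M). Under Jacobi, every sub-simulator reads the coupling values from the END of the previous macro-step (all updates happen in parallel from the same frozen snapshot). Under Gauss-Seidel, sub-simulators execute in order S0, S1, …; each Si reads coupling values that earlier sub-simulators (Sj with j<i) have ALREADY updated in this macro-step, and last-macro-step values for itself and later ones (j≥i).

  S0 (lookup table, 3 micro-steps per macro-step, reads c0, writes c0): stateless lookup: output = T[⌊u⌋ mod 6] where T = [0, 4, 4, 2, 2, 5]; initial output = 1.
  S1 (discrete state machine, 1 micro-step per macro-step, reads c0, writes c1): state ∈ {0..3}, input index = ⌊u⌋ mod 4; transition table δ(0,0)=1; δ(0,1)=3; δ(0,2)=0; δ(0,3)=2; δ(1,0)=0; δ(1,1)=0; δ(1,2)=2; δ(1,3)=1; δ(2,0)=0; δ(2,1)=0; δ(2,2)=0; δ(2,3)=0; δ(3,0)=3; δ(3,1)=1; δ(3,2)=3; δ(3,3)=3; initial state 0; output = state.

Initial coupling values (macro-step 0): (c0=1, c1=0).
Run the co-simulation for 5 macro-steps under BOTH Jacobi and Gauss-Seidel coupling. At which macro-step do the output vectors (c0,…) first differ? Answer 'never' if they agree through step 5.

first divergence at macro-step: 1

[Jacobi] macro 1: S0 reads c0=1 → after 3×micro: 4; S1 reads c0=1 → after 1×micro: 3 ⇒ (c0=4, c1=3)
[Jacobi] macro 2: S0 reads c0=4 → after 3×micro: 2; S1 reads c0=4 → after 1×micro: 3 ⇒ (c0=2, c1=3)
[Jacobi] macro 3: S0 reads c0=2 → after 3×micro: 4; S1 reads c0=2 → after 1×micro: 3 ⇒ (c0=4, c1=3)
[Jacobi] macro 4: S0 reads c0=4 → after 3×micro: 2; S1 reads c0=4 → after 1×micro: 3 ⇒ (c0=2, c1=3)
[Jacobi] macro 5: S0 reads c0=2 → after 3×micro: 4; S1 reads c0=2 → after 1×micro: 3 ⇒ (c0=4, c1=3)
[Gauss-Seidel] macro 1: S0 reads c0=1 → after 3×micro: 4; S1 reads c0=4 → after 1×micro: 1 ⇒ (c0=4, c1=1)
[Gauss-Seidel] macro 2: S0 reads c0=4 → after 3×micro: 2; S1 reads c0=2 → after 1×micro: 2 ⇒ (c0=2, c1=2)
[Gauss-Seidel] macro 3: S0 reads c0=2 → after 3×micro: 4; S1 reads c0=4 → after 1×micro: 0 ⇒ (c0=4, c1=0)
[Gauss-Seidel] macro 4: S0 reads c0=4 → after 3×micro: 2; S1 reads c0=2 → after 1×micro: 0 ⇒ (c0=2, c1=0)
[Gauss-Seidel] macro 5: S0 reads c0=2 → after 3×micro: 4; S1 reads c0=4 → after 1×micro: 1 ⇒ (c0=4, c1=1)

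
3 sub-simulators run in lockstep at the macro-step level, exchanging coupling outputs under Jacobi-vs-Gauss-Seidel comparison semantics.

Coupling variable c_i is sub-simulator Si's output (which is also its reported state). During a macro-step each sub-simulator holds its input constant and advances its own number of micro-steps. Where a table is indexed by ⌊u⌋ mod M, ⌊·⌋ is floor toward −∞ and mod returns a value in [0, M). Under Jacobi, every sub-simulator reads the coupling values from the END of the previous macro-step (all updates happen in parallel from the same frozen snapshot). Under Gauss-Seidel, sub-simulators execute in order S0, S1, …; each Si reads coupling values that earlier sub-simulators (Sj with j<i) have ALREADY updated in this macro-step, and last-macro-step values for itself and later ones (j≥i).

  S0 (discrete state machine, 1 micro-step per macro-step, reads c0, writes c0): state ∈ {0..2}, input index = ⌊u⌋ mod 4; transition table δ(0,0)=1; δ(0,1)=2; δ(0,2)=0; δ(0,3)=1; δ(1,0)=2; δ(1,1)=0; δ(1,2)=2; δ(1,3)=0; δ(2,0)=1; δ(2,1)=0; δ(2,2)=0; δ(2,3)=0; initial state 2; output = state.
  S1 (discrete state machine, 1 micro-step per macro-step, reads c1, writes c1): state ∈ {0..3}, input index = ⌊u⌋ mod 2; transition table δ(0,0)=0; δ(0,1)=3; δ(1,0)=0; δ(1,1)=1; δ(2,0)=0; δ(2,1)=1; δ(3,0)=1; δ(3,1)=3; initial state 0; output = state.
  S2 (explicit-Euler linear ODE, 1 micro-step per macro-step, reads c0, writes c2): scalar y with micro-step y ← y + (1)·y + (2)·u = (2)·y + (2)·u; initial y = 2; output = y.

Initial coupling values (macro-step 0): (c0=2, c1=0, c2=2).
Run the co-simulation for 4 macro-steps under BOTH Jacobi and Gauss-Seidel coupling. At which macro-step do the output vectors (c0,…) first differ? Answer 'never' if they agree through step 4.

[Jacobi] macro 1: S0 reads c0=2 → after 1×micro: 0; S1 reads c1=0 → after 1×micro: 0; S2 reads c0=2 → after 1×micro: 8 ⇒ (c0=0, c1=0, c2=8)
[Jacobi] macro 2: S0 reads c0=0 → after 1×micro: 1; S1 reads c1=0 → after 1×micro: 0; S2 reads c0=0 → after 1×micro: 16 ⇒ (c0=1, c1=0, c2=16)
[Jacobi] macro 3: S0 reads c0=1 → after 1×micro: 0; S1 reads c1=0 → after 1×micro: 0; S2 reads c0=1 → after 1×micro: 34 ⇒ (c0=0, c1=0, c2=34)
[Jacobi] macro 4: S0 reads c0=0 → after 1×micro: 1; S1 reads c1=0 → after 1×micro: 0; S2 reads c0=0 → after 1×micro: 68 ⇒ (c0=1, c1=0, c2=68)
[Gauss-Seidel] macro 1: S0 reads c0=2 → after 1×micro: 0; S1 reads c1=0 → after 1×micro: 0; S2 reads c0=0 → after 1×micro: 4 ⇒ (c0=0, c1=0, c2=4)
[Gauss-Seidel] macro 2: S0 reads c0=0 → after 1×micro: 1; S1 reads c1=0 → after 1×micro: 0; S2 reads c0=1 → after 1×micro: 10 ⇒ (c0=1, c1=0, c2=10)
[Gauss-Seidel] macro 3: S0 reads c0=1 → after 1×micro: 0; S1 reads c1=0 → after 1×micro: 0; S2 reads c0=0 → after 1×micro: 20 ⇒ (c0=0, c1=0, c2=20)
[Gauss-Seidel] macro 4: S0 reads c0=0 → after 1×micro: 1; S1 reads c1=0 → after 1×micro: 0; S2 reads c0=1 → after 1×micro: 42 ⇒ (c0=1, c1=0, c2=42)

first divergence at macro-step: 1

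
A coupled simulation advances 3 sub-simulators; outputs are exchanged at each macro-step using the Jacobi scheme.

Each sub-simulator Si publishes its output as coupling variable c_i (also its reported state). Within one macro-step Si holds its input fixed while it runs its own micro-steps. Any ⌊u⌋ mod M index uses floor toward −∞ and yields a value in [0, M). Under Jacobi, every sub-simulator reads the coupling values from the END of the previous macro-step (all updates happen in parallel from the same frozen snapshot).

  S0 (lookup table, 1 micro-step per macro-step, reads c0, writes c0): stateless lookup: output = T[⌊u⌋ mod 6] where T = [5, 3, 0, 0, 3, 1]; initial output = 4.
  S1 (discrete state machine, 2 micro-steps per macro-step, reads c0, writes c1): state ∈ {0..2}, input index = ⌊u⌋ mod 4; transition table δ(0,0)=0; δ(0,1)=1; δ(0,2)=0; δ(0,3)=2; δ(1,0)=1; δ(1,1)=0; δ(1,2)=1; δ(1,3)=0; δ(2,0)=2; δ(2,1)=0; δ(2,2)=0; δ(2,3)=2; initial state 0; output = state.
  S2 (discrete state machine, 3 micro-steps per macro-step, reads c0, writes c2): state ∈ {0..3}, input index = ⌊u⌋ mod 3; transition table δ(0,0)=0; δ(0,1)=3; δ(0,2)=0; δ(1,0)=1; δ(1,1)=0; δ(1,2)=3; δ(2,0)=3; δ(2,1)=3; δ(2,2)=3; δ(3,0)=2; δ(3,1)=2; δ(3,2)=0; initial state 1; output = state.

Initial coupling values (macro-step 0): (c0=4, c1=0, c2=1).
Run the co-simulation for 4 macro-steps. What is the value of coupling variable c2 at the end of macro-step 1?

macro 1: S0 reads c0=4 → after 1×micro: 3; S1 reads c0=4 → after 2×micro: 0; S2 reads c0=4 → after 3×micro: 2 ⇒ (c0=3, c1=0, c2=2)
macro 2: S0 reads c0=3 → after 1×micro: 0; S1 reads c0=3 → after 2×micro: 2; S2 reads c0=3 → after 3×micro: 3 ⇒ (c0=0, c1=2, c2=3)
macro 3: S0 reads c0=0 → after 1×micro: 5; S1 reads c0=0 → after 2×micro: 2; S2 reads c0=0 → after 3×micro: 2 ⇒ (c0=5, c1=2, c2=2)
macro 4: S0 reads c0=5 → after 1×micro: 1; S1 reads c0=5 → after 2×micro: 1; S2 reads c0=5 → after 3×micro: 0 ⇒ (c0=1, c1=1, c2=0)

c2 at macro-step 1 = 2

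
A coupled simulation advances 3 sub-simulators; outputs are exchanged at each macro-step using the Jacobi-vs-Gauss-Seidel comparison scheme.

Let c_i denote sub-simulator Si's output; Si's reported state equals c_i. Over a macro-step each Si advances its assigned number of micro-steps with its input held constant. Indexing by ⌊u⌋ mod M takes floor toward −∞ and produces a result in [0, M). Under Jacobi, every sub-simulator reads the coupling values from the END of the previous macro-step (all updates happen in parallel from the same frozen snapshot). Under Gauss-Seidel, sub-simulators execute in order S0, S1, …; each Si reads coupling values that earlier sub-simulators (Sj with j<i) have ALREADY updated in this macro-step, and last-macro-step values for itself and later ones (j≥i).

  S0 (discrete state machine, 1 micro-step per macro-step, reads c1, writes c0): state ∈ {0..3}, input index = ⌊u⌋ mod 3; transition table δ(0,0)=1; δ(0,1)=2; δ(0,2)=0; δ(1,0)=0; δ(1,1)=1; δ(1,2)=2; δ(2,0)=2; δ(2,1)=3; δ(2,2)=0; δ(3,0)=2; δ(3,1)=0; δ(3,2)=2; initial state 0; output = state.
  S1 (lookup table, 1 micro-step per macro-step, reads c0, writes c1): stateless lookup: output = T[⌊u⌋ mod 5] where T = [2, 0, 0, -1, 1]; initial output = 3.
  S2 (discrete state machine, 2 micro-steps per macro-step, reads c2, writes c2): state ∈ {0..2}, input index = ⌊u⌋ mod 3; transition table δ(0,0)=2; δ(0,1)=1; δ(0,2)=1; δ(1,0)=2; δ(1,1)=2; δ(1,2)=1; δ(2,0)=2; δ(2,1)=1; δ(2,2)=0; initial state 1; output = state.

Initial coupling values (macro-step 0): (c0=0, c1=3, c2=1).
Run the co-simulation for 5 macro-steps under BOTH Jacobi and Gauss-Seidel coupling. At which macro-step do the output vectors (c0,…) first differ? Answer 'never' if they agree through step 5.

[Jacobi] macro 1: S0 reads c1=3 → after 1×micro: 1; S1 reads c0=0 → after 1×micro: 2; S2 reads c2=1 → after 2×micro: 1 ⇒ (c0=1, c1=2, c2=1)
[Jacobi] macro 2: S0 reads c1=2 → after 1×micro: 2; S1 reads c0=1 → after 1×micro: 0; S2 reads c2=1 → after 2×micro: 1 ⇒ (c0=2, c1=0, c2=1)
[Jacobi] macro 3: S0 reads c1=0 → after 1×micro: 2; S1 reads c0=2 → after 1×micro: 0; S2 reads c2=1 → after 2×micro: 1 ⇒ (c0=2, c1=0, c2=1)
[Jacobi] macro 4: S0 reads c1=0 → after 1×micro: 2; S1 reads c0=2 → after 1×micro: 0; S2 reads c2=1 → after 2×micro: 1 ⇒ (c0=2, c1=0, c2=1)
[Jacobi] macro 5: S0 reads c1=0 → after 1×micro: 2; S1 reads c0=2 → after 1×micro: 0; S2 reads c2=1 → after 2×micro: 1 ⇒ (c0=2, c1=0, c2=1)
[Gauss-Seidel] macro 1: S0 reads c1=3 → after 1×micro: 1; S1 reads c0=1 → after 1×micro: 0; S2 reads c2=1 → after 2×micro: 1 ⇒ (c0=1, c1=0, c2=1)
[Gauss-Seidel] macro 2: S0 reads c1=0 → after 1×micro: 0; S1 reads c0=0 → after 1×micro: 2; S2 reads c2=1 → after 2×micro: 1 ⇒ (c0=0, c1=2, c2=1)
[Gauss-Seidel] macro 3: S0 reads c1=2 → after 1×micro: 0; S1 reads c0=0 → after 1×micro: 2; S2 reads c2=1 → after 2×micro: 1 ⇒ (c0=0, c1=2, c2=1)
[Gauss-Seidel] macro 4: S0 reads c1=2 → after 1×micro: 0; S1 reads c0=0 → after 1×micro: 2; S2 reads c2=1 → after 2×micro: 1 ⇒ (c0=0, c1=2, c2=1)
[Gauss-Seidel] macro 5: S0 reads c1=2 → after 1×micro: 0; S1 reads c0=0 → after 1×micro: 2; S2 reads c2=1 → after 2×micro: 1 ⇒ (c0=0, c1=2, c2=1)

first divergence at macro-step: 1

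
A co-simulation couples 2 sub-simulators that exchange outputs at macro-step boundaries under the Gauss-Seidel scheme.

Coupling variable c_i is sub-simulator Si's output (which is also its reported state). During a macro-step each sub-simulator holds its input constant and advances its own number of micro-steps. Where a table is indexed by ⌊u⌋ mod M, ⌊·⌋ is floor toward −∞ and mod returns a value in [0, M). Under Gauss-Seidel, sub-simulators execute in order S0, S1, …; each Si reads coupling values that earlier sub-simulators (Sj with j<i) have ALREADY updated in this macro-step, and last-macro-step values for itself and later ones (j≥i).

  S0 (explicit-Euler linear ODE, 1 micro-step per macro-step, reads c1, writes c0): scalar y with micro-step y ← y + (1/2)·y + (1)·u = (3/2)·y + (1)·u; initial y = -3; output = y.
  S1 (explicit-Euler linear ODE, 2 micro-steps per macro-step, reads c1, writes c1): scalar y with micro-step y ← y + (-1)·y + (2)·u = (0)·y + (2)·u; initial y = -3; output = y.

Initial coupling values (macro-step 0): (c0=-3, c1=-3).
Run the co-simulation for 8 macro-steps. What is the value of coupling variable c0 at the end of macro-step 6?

c0 at macro-step 6 = -22389/64

macro 1: S0 reads c1=-3 → after 1×micro: -15/2; S1 reads c1=-3 → after 2×micro: -6 ⇒ (c0=-15/2, c1=-6)
macro 2: S0 reads c1=-6 → after 1×micro: -69/4; S1 reads c1=-6 → after 2×micro: -12 ⇒ (c0=-69/4, c1=-12)
macro 3: S0 reads c1=-12 → after 1×micro: -303/8; S1 reads c1=-12 → after 2×micro: -24 ⇒ (c0=-303/8, c1=-24)
macro 4: S0 reads c1=-24 → after 1×micro: -1293/16; S1 reads c1=-24 → after 2×micro: -48 ⇒ (c0=-1293/16, c1=-48)
macro 5: S0 reads c1=-48 → after 1×micro: -5415/32; S1 reads c1=-48 → after 2×micro: -96 ⇒ (c0=-5415/32, c1=-96)
macro 6: S0 reads c1=-96 → after 1×micro: -22389/64; S1 reads c1=-96 → after 2×micro: -192 ⇒ (c0=-22389/64, c1=-192)
macro 7: S0 reads c1=-192 → after 1×micro: -91743/128; S1 reads c1=-192 → after 2×micro: -384 ⇒ (c0=-91743/128, c1=-384)
macro 8: S0 reads c1=-384 → after 1×micro: -373533/256; S1 reads c1=-384 → after 2×micro: -768 ⇒ (c0=-373533/256, c1=-768)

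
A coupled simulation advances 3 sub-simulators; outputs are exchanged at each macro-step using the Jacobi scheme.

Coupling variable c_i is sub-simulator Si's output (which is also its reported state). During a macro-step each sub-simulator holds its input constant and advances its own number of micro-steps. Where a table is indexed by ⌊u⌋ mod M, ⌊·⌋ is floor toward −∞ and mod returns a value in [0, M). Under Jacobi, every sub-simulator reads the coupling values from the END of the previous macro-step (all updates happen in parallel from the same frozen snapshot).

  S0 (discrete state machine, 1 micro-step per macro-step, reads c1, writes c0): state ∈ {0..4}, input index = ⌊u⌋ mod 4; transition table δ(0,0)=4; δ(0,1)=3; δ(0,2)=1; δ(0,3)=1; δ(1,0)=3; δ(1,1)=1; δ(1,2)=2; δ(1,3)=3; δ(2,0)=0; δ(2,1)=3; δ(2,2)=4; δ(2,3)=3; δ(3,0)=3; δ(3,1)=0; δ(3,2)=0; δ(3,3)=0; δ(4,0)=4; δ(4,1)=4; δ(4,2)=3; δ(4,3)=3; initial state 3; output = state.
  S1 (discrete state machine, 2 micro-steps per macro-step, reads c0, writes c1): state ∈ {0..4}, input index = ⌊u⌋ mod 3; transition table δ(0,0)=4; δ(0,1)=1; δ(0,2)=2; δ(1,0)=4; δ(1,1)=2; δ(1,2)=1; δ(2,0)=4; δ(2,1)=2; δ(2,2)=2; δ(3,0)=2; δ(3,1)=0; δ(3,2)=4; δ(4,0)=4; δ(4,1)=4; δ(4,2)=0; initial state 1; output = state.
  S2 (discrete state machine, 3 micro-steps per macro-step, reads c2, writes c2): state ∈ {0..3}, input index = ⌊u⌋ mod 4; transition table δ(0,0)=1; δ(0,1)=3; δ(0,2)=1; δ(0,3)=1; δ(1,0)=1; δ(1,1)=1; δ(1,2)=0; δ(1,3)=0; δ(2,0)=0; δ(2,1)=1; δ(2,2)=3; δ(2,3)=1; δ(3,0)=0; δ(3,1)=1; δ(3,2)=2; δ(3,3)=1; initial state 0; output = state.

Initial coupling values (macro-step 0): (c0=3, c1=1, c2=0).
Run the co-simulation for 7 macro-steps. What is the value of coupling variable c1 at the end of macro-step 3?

c1 at macro-step 3 = 4

macro 1: S0 reads c1=1 → after 1×micro: 0; S1 reads c0=3 → after 2×micro: 4; S2 reads c2=0 → after 3×micro: 1 ⇒ (c0=0, c1=4, c2=1)
macro 2: S0 reads c1=4 → after 1×micro: 4; S1 reads c0=0 → after 2×micro: 4; S2 reads c2=1 → after 3×micro: 1 ⇒ (c0=4, c1=4, c2=1)
macro 3: S0 reads c1=4 → after 1×micro: 4; S1 reads c0=4 → after 2×micro: 4; S2 reads c2=1 → after 3×micro: 1 ⇒ (c0=4, c1=4, c2=1)
macro 4: S0 reads c1=4 → after 1×micro: 4; S1 reads c0=4 → after 2×micro: 4; S2 reads c2=1 → after 3×micro: 1 ⇒ (c0=4, c1=4, c2=1)
macro 5: S0 reads c1=4 → after 1×micro: 4; S1 reads c0=4 → after 2×micro: 4; S2 reads c2=1 → after 3×micro: 1 ⇒ (c0=4, c1=4, c2=1)
macro 6: S0 reads c1=4 → after 1×micro: 4; S1 reads c0=4 → after 2×micro: 4; S2 reads c2=1 → after 3×micro: 1 ⇒ (c0=4, c1=4, c2=1)
macro 7: S0 reads c1=4 → after 1×micro: 4; S1 reads c0=4 → after 2×micro: 4; S2 reads c2=1 → after 3×micro: 1 ⇒ (c0=4, c1=4, c2=1)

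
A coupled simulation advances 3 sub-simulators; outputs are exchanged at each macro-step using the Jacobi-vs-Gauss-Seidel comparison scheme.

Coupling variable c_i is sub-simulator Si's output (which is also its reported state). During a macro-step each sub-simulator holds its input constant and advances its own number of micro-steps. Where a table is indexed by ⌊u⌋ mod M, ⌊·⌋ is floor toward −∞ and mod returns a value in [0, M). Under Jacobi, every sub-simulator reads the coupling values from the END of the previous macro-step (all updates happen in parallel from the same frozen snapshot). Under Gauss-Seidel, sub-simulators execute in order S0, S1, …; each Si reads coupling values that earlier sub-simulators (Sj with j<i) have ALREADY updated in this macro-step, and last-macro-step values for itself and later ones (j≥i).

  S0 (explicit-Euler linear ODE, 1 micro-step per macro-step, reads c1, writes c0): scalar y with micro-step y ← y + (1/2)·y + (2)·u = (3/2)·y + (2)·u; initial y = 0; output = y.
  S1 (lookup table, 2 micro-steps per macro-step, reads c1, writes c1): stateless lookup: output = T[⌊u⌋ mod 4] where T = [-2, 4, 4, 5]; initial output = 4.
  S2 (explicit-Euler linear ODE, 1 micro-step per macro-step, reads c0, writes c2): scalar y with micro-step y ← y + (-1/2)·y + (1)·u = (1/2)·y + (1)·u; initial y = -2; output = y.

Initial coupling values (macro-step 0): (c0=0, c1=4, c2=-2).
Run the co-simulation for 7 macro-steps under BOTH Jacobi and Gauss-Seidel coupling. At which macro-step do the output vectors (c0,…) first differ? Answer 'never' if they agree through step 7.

first divergence at macro-step: 1

[Jacobi] macro 1: S0 reads c1=4 → after 1×micro: 8; S1 reads c1=4 → after 2×micro: -2; S2 reads c0=0 → after 1×micro: -1 ⇒ (c0=8, c1=-2, c2=-1)
[Jacobi] macro 2: S0 reads c1=-2 → after 1×micro: 8; S1 reads c1=-2 → after 2×micro: 4; S2 reads c0=8 → after 1×micro: 15/2 ⇒ (c0=8, c1=4, c2=15/2)
[Jacobi] macro 3: S0 reads c1=4 → after 1×micro: 20; S1 reads c1=4 → after 2×micro: -2; S2 reads c0=8 → after 1×micro: 47/4 ⇒ (c0=20, c1=-2, c2=47/4)
[Jacobi] macro 4: S0 reads c1=-2 → after 1×micro: 26; S1 reads c1=-2 → after 2×micro: 4; S2 reads c0=20 → after 1×micro: 207/8 ⇒ (c0=26, c1=4, c2=207/8)
[Jacobi] macro 5: S0 reads c1=4 → after 1×micro: 47; S1 reads c1=4 → after 2×micro: -2; S2 reads c0=26 → after 1×micro: 623/16 ⇒ (c0=47, c1=-2, c2=623/16)
[Jacobi] macro 6: S0 reads c1=-2 → after 1×micro: 133/2; S1 reads c1=-2 → after 2×micro: 4; S2 reads c0=47 → after 1×micro: 2127/32 ⇒ (c0=133/2, c1=4, c2=2127/32)
[Jacobi] macro 7: S0 reads c1=4 → after 1×micro: 431/4; S1 reads c1=4 → after 2×micro: -2; S2 reads c0=133/2 → after 1×micro: 6383/64 ⇒ (c0=431/4, c1=-2, c2=6383/64)
[Gauss-Seidel] macro 1: S0 reads c1=4 → after 1×micro: 8; S1 reads c1=4 → after 2×micro: -2; S2 reads c0=8 → after 1×micro: 7 ⇒ (c0=8, c1=-2, c2=7)
[Gauss-Seidel] macro 2: S0 reads c1=-2 → after 1×micro: 8; S1 reads c1=-2 → after 2×micro: 4; S2 reads c0=8 → after 1×micro: 23/2 ⇒ (c0=8, c1=4, c2=23/2)
[Gauss-Seidel] macro 3: S0 reads c1=4 → after 1×micro: 20; S1 reads c1=4 → after 2×micro: -2; S2 reads c0=20 → after 1×micro: 103/4 ⇒ (c0=20, c1=-2, c2=103/4)
[Gauss-Seidel] macro 4: S0 reads c1=-2 → after 1×micro: 26; S1 reads c1=-2 → after 2×micro: 4; S2 reads c0=26 → after 1×micro: 311/8 ⇒ (c0=26, c1=4, c2=311/8)
[Gauss-Seidel] macro 5: S0 reads c1=4 → after 1×micro: 47; S1 reads c1=4 → after 2×micro: -2; S2 reads c0=47 → after 1×micro: 1063/16 ⇒ (c0=47, c1=-2, c2=1063/16)
[Gauss-Seidel] macro 6: S0 reads c1=-2 → after 1×micro: 133/2; S1 reads c1=-2 → after 2×micro: 4; S2 reads c0=133/2 → after 1×micro: 3191/32 ⇒ (c0=133/2, c1=4, c2=3191/32)
[Gauss-Seidel] macro 7: S0 reads c1=4 → after 1×micro: 431/4; S1 reads c1=4 → after 2×micro: -2; S2 reads c0=431/4 → after 1×micro: 10087/64 ⇒ (c0=431/4, c1=-2, c2=10087/64)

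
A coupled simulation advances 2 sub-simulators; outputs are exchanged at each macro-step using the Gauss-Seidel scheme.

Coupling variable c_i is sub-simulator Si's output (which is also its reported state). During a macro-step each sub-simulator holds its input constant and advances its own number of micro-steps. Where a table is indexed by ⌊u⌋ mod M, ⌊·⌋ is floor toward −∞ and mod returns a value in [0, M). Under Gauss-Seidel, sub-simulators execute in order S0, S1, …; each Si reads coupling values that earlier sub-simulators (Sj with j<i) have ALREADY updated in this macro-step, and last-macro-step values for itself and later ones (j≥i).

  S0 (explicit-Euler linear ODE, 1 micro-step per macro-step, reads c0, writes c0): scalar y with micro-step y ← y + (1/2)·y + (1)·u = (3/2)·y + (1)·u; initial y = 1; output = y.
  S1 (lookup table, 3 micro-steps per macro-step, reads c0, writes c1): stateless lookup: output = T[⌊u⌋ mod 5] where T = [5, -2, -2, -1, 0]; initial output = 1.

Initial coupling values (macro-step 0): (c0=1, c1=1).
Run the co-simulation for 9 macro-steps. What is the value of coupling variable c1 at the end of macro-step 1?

macro 1: S0 reads c0=1 → after 1×micro: 5/2; S1 reads c0=5/2 → after 3×micro: -2 ⇒ (c0=5/2, c1=-2)
macro 2: S0 reads c0=5/2 → after 1×micro: 25/4; S1 reads c0=25/4 → after 3×micro: -2 ⇒ (c0=25/4, c1=-2)
macro 3: S0 reads c0=25/4 → after 1×micro: 125/8; S1 reads c0=125/8 → after 3×micro: 5 ⇒ (c0=125/8, c1=5)
macro 4: S0 reads c0=125/8 → after 1×micro: 625/16; S1 reads c0=625/16 → after 3×micro: 0 ⇒ (c0=625/16, c1=0)
macro 5: S0 reads c0=625/16 → after 1×micro: 3125/32; S1 reads c0=3125/32 → after 3×micro: -2 ⇒ (c0=3125/32, c1=-2)
macro 6: S0 reads c0=3125/32 → after 1×micro: 15625/64; S1 reads c0=15625/64 → after 3×micro: 0 ⇒ (c0=15625/64, c1=0)
macro 7: S0 reads c0=15625/64 → after 1×micro: 78125/128; S1 reads c0=78125/128 → after 3×micro: 5 ⇒ (c0=78125/128, c1=5)
macro 8: S0 reads c0=78125/128 → after 1×micro: 390625/256; S1 reads c0=390625/256 → after 3×micro: 5 ⇒ (c0=390625/256, c1=5)
macro 9: S0 reads c0=390625/256 → after 1×micro: 1953125/512; S1 reads c0=1953125/512 → after 3×micro: 0 ⇒ (c0=1953125/512, c1=0)

c1 at macro-step 1 = -2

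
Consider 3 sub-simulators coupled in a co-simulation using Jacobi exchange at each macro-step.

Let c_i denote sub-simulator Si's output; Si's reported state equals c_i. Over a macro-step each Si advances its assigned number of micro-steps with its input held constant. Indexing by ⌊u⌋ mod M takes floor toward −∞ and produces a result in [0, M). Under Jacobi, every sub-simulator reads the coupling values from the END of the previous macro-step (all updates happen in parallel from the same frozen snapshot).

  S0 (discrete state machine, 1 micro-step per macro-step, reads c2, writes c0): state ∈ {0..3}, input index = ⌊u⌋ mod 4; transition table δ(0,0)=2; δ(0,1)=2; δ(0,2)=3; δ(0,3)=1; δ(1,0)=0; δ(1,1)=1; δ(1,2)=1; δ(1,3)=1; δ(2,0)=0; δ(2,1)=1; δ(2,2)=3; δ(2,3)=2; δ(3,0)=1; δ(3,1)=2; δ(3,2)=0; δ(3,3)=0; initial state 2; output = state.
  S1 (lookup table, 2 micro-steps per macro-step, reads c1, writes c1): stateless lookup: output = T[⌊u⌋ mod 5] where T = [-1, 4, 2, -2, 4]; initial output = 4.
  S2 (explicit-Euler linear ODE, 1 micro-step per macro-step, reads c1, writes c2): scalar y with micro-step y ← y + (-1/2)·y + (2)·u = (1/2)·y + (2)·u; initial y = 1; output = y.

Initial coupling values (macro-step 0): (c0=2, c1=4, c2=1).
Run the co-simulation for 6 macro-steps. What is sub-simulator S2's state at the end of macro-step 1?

macro 1: S0 reads c2=1 → after 1×micro: 1; S1 reads c1=4 → after 2×micro: 4; S2 reads c1=4 → after 1×micro: 17/2 ⇒ (c0=1, c1=4, c2=17/2)
macro 2: S0 reads c2=17/2 → after 1×micro: 0; S1 reads c1=4 → after 2×micro: 4; S2 reads c1=4 → after 1×micro: 49/4 ⇒ (c0=0, c1=4, c2=49/4)
macro 3: S0 reads c2=49/4 → after 1×micro: 2; S1 reads c1=4 → after 2×micro: 4; S2 reads c1=4 → after 1×micro: 113/8 ⇒ (c0=2, c1=4, c2=113/8)
macro 4: S0 reads c2=113/8 → after 1×micro: 3; S1 reads c1=4 → after 2×micro: 4; S2 reads c1=4 → after 1×micro: 241/16 ⇒ (c0=3, c1=4, c2=241/16)
macro 5: S0 reads c2=241/16 → after 1×micro: 0; S1 reads c1=4 → after 2×micro: 4; S2 reads c1=4 → after 1×micro: 497/32 ⇒ (c0=0, c1=4, c2=497/32)
macro 6: S0 reads c2=497/32 → after 1×micro: 1; S1 reads c1=4 → after 2×micro: 4; S2 reads c1=4 → after 1×micro: 1009/64 ⇒ (c0=1, c1=4, c2=1009/64)

S2 state at macro-step 1 = 17/2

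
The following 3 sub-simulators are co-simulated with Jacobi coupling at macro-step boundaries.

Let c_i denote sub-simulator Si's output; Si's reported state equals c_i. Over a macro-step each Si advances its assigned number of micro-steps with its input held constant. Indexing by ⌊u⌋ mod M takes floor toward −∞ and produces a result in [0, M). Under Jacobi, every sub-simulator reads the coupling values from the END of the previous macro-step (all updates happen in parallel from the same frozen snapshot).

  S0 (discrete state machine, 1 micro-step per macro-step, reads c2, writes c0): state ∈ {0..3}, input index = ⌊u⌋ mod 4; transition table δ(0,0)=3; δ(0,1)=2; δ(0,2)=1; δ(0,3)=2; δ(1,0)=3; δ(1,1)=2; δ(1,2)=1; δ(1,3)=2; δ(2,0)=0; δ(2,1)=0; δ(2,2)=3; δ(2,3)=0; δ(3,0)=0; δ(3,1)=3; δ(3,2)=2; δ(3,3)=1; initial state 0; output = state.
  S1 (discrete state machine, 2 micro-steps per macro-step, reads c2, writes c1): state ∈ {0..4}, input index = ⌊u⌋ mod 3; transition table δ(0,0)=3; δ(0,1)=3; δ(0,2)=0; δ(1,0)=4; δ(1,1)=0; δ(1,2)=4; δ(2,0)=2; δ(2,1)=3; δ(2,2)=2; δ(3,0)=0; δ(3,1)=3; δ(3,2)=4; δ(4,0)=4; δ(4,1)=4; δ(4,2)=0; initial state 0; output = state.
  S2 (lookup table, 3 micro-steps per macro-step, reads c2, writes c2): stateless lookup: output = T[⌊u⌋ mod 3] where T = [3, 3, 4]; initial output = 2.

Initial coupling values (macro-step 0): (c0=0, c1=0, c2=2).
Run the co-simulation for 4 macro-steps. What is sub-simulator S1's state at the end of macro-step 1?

S1 state at macro-step 1 = 0

macro 1: S0 reads c2=2 → after 1×micro: 1; S1 reads c2=2 → after 2×micro: 0; S2 reads c2=2 → after 3×micro: 4 ⇒ (c0=1, c1=0, c2=4)
macro 2: S0 reads c2=4 → after 1×micro: 3; S1 reads c2=4 → after 2×micro: 3; S2 reads c2=4 → after 3×micro: 3 ⇒ (c0=3, c1=3, c2=3)
macro 3: S0 reads c2=3 → after 1×micro: 1; S1 reads c2=3 → after 2×micro: 3; S2 reads c2=3 → after 3×micro: 3 ⇒ (c0=1, c1=3, c2=3)
macro 4: S0 reads c2=3 → after 1×micro: 2; S1 reads c2=3 → after 2×micro: 3; S2 reads c2=3 → after 3×micro: 3 ⇒ (c0=2, c1=3, c2=3)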